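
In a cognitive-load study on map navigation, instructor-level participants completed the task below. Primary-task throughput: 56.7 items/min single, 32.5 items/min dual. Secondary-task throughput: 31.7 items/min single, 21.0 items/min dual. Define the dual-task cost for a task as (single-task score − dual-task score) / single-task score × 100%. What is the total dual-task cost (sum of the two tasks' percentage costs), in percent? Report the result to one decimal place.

76.4

Primary cost = (56.7 − 32.5) / 56.7 × 100% = 42.6808%.
Secondary cost = (31.7 − 21.0) / 31.7 × 100% = 33.7539%.
Total = 42.6808% + 33.7539% = 76.4347% ≈ 76.4%.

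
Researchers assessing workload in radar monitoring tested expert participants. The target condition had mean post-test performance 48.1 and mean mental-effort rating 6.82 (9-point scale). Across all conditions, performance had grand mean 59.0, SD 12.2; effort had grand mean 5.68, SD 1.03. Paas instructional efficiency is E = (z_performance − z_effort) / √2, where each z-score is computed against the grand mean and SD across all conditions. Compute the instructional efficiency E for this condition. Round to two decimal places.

z_performance = (48.1 − 59.0) / 12.2 = -10.9000 / 12.2 = -0.8934.
z_effort = (6.82 − 5.68) / 1.03 = 1.1400 / 1.03 = 1.1068.
z_P − z_E = -0.8934 − 1.1068 = -2.0002.
E = -2.0002 / √2 = -2.0002 / 1.41421 = -1.4144 ≈ -1.41.

-1.41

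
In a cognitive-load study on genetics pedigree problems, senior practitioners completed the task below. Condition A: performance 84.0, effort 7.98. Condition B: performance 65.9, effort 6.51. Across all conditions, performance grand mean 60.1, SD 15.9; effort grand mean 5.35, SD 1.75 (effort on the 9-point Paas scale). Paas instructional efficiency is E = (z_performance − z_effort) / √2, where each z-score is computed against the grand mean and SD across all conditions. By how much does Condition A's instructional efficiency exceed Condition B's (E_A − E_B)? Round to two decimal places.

0.21

Condition A: z_P = (84.0 − 60.1)/15.9 = 1.5031; z_E = (7.98 − 5.35)/1.75 = 1.5029; E_A = (1.5031 − 1.5029)/√2 = 0.0001.
Condition B: z_P = (65.9 − 60.1)/15.9 = 0.3648; z_E = (6.51 − 5.35)/1.75 = 0.6629; E_B = (0.3648 − 0.6629)/√2 = -0.2108.
E_A − E_B = 0.0001 − (-0.2108) = 0.2109 ≈ 0.21.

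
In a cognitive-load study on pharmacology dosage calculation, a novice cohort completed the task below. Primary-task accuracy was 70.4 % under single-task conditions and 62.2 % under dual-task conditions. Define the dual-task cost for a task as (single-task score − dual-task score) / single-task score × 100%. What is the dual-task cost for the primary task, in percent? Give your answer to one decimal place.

11.6

Cost = (70.4 − 62.2) / 70.4 × 100%
     = 8.2000 / 70.4 × 100% = 11.6477%.
≈ 11.6%.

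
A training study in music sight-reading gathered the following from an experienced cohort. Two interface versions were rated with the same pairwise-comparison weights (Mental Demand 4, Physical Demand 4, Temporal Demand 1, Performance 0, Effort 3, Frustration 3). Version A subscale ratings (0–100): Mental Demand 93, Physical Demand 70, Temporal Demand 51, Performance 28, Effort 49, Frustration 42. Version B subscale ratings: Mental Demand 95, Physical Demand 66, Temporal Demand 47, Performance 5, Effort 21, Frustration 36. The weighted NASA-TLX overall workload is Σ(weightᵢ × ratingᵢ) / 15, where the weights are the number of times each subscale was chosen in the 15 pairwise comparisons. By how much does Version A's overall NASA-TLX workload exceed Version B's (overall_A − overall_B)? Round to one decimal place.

Version A weighted sum = 4·93 + 4·70 + 1·51 + 0·28 + 3·49 + 3·42 = 372 + 280 + 51 + 0 + 147 + 126 = 976; overall_A = 976/15 = 65.0667.
Version B weighted sum = 4·95 + 4·66 + 1·47 + 0·5 + 3·21 + 3·36 = 380 + 264 + 47 + 0 + 63 + 108 = 862; overall_B = 862/15 = 57.4667.
Difference = 65.0667 − 57.4667 = 7.6000 ≈ 7.6.

7.6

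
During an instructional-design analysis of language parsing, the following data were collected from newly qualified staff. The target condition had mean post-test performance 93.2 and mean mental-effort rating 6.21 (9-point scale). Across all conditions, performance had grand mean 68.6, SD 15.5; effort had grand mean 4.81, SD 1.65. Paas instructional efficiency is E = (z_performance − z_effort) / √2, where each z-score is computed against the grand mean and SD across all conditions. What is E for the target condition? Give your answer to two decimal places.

z_performance = (93.2 − 68.6) / 15.5 = 24.6000 / 15.5 = 1.5871.
z_effort = (6.21 − 4.81) / 1.65 = 1.4000 / 1.65 = 0.8485.
z_P − z_E = 1.5871 − 0.8485 = 0.7386.
E = 0.7386 / √2 = 0.7386 / 1.41421 = 0.5223 ≈ 0.52.

0.52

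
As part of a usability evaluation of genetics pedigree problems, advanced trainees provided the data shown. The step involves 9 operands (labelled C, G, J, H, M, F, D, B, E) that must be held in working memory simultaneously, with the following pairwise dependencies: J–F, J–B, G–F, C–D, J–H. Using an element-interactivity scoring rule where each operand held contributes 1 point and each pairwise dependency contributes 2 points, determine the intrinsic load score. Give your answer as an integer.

19

Count of operands held simultaneously: 9.
Count of pairwise dependencies listed: 5.
Element contribution: 9 × 1 = 9.
Interaction contribution: 5 × 2 = 10.
Intrinsic load = 9 + 10 = 19.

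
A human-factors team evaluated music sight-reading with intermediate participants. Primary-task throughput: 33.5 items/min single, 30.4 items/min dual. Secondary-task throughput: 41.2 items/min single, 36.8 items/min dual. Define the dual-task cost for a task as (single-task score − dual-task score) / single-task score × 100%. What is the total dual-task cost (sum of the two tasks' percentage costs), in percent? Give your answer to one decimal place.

Primary cost = (33.5 − 30.4) / 33.5 × 100% = 9.2537%.
Secondary cost = (41.2 − 36.8) / 41.2 × 100% = 10.6796%.
Total = 9.2537% + 10.6796% = 19.9333% ≈ 19.9%.

19.9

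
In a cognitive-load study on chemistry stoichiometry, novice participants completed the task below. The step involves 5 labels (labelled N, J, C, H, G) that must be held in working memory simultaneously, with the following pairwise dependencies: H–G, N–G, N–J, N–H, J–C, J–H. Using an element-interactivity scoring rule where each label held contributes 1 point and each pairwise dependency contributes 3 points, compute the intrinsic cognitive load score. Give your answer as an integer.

Count of labels held simultaneously: 5.
Count of pairwise dependencies listed: 6.
Element contribution: 5 × 1 = 5.
Interaction contribution: 6 × 3 = 18.
Intrinsic load = 5 + 18 = 23.

23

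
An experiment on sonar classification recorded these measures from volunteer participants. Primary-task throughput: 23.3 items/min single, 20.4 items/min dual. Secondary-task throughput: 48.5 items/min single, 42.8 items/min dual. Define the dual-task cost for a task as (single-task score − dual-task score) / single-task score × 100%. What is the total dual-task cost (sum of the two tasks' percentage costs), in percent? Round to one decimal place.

24.2

Primary cost = (23.3 − 20.4) / 23.3 × 100% = 12.4464%.
Secondary cost = (48.5 − 42.8) / 48.5 × 100% = 11.7526%.
Total = 12.4464% + 11.7526% = 24.1990% ≈ 24.2%.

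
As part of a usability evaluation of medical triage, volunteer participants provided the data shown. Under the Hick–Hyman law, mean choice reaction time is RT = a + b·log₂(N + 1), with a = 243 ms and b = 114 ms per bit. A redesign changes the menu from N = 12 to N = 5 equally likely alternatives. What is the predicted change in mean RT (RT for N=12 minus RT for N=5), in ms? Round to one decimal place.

RT(12) = 243 + 114·log₂(13) = 243 + 114·3.7004 = 664.8456 ms.
RT(5) = 243 + 114·log₂(6) = 243 + 114·2.5850 = 537.6900 ms.
Difference = 664.8456 − 537.6900 = 127.1556 ≈ 127.2 ms.

127.2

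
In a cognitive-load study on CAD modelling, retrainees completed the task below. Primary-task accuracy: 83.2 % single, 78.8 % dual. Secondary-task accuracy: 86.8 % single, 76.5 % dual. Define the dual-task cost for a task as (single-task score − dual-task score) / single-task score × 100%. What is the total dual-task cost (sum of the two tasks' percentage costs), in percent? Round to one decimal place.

Primary cost = (83.2 − 78.8) / 83.2 × 100% = 5.2885%.
Secondary cost = (86.8 − 76.5) / 86.8 × 100% = 11.8664%.
Total = 5.2885% + 11.8664% = 17.1549% ≈ 17.2%.

17.2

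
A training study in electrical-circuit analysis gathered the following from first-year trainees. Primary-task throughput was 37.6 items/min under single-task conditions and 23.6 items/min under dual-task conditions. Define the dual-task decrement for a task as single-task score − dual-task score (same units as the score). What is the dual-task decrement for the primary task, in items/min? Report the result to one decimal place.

Decrement = 37.6 − 23.6 = 14.0000 items/min ≈ 14.0 items/min.

14.0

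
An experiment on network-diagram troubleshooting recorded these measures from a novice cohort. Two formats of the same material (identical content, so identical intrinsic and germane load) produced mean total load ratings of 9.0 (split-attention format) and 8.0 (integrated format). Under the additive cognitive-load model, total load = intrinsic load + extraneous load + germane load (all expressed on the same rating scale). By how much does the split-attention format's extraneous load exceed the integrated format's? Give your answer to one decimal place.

1.0

Intrinsic and germane load are equal across formats, so the difference in total load equals the difference in extraneous load.
Extraneous-load difference = 9.0 − 8.0 = 1.0.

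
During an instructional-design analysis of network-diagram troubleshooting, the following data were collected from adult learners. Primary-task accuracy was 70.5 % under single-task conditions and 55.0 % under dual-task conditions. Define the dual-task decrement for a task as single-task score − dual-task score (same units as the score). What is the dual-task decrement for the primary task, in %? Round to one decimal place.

Decrement = 70.5 − 55.0 = 15.5000 % ≈ 15.5 %.

15.5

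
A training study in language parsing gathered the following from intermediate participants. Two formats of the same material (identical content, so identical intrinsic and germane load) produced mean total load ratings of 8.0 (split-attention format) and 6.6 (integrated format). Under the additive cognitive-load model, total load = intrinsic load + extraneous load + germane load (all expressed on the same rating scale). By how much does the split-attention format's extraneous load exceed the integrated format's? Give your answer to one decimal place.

1.4

Intrinsic and germane load are equal across formats, so the difference in total load equals the difference in extraneous load.
Extraneous-load difference = 8.0 − 6.6 = 1.4.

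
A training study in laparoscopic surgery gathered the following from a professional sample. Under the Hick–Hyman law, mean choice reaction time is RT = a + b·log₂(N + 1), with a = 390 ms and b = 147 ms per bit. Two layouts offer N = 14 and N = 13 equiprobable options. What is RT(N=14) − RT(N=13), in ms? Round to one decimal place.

RT(14) = 390 + 147·log₂(15) = 390 + 147·3.9069 = 964.3143 ms.
RT(13) = 390 + 147·log₂(14) = 390 + 147·3.8074 = 949.6878 ms.
Difference = 964.3143 − 949.6878 = 14.6265 ≈ 14.6 ms.

14.6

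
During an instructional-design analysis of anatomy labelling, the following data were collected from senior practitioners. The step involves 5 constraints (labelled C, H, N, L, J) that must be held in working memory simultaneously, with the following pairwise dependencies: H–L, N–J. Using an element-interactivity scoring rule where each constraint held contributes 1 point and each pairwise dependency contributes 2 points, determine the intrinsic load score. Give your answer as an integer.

9

Count of constraints held simultaneously: 5.
Count of pairwise dependencies listed: 2.
Element contribution: 5 × 1 = 5.
Interaction contribution: 2 × 2 = 4.
Intrinsic load = 5 + 4 = 9.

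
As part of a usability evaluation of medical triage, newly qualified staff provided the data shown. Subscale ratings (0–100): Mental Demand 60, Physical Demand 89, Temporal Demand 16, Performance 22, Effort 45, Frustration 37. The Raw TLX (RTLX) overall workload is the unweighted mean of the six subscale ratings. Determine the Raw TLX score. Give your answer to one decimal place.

44.8

Sum of ratings = 60 + 89 + 16 + 22 + 45 + 37 = 269.
RTLX = 269 / 6 = 44.8333 ≈ 44.8.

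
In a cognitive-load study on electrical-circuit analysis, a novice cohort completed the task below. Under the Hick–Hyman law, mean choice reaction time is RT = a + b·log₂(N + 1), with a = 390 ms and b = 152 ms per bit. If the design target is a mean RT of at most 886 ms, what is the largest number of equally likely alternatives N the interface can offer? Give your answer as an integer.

8

Set 390 + 152·log₂(N + 1) ≤ 886.
log₂(N + 1) ≤ (886 − 390) / 152 = 3.2632.
N + 1 ≤ 2^3.2632 = 9.6011.
N ≤ 8.6011, so the largest integer N is 8.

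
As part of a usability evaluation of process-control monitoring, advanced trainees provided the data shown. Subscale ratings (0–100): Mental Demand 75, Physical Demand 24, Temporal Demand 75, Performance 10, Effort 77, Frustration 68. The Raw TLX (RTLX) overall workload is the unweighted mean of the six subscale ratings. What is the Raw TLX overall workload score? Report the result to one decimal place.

Sum of ratings = 75 + 24 + 75 + 10 + 77 + 68 = 329.
RTLX = 329 / 6 = 54.8333 ≈ 54.8.

54.8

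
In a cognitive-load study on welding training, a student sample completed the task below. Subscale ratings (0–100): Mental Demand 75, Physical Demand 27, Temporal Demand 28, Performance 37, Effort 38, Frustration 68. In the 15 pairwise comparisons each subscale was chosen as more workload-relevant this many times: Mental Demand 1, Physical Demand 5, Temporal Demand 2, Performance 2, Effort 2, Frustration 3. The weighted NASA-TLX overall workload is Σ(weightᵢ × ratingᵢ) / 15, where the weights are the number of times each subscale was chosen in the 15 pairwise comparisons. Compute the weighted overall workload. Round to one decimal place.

The tallies are the weights (they sum to 15).
Weighted sum = 1·75 + 5·27 + 2·28 + 2·37 + 2·38 + 3·68
            = 75 + 135 + 56 + 74 + 76 + 204 = 620.
Overall workload = 620 / 15 = 41.3333 ≈ 41.3.

41.3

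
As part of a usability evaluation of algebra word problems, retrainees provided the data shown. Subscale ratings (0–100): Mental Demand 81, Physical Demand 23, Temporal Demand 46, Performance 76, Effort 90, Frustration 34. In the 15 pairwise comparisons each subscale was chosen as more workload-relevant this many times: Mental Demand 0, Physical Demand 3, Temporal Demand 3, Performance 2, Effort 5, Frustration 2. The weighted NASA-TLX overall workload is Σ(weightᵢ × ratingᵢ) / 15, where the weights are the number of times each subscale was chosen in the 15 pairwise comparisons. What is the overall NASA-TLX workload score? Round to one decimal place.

58.5

The tallies are the weights (they sum to 15).
Weighted sum = 0·81 + 3·23 + 3·46 + 2·76 + 5·90 + 2·34
            = 0 + 69 + 138 + 152 + 450 + 68 = 877.
Overall workload = 877 / 15 = 58.4667 ≈ 58.5.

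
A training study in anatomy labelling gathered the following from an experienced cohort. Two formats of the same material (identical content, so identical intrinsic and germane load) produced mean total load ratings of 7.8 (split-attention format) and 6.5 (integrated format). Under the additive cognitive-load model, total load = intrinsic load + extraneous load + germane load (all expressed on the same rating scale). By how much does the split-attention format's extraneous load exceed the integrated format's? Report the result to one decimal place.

Intrinsic and germane load are equal across formats, so the difference in total load equals the difference in extraneous load.
Extraneous-load difference = 7.8 − 6.5 = 1.3.

1.3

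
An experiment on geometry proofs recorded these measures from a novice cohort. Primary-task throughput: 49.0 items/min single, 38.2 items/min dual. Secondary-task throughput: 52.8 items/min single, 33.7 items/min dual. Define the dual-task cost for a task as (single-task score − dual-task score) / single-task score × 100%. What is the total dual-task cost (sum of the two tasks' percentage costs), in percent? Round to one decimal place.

58.2

Primary cost = (49.0 − 38.2) / 49.0 × 100% = 22.0408%.
Secondary cost = (52.8 − 33.7) / 52.8 × 100% = 36.1742%.
Total = 22.0408% + 36.1742% = 58.2150% ≈ 58.2%.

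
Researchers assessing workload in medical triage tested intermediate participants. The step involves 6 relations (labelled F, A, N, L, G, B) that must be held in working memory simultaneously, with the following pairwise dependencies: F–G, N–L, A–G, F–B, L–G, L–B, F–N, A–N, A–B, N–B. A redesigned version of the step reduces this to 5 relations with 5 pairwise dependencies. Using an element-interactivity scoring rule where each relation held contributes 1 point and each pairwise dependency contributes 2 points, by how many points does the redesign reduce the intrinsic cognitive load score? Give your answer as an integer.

Original: 6 × 1 + 10 × 2 = 6 + 20 = 26.
Redesigned: 5 × 1 + 5 × 2 = 5 + 10 = 15.
Reduction = 26 − 15 = 11.

11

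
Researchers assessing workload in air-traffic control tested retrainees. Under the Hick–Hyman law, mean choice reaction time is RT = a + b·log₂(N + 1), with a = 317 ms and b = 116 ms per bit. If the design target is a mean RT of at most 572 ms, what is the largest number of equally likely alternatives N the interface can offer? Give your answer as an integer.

Set 317 + 116·log₂(N + 1) ≤ 572.
log₂(N + 1) ≤ (572 − 317) / 116 = 2.1983.
N + 1 ≤ 2^2.1983 = 4.5894.
N ≤ 3.5894, so the largest integer N is 3.

3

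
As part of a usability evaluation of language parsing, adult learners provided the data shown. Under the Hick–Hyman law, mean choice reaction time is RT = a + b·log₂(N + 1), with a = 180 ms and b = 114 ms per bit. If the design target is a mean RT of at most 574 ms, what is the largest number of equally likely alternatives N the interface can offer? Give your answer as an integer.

9

Set 180 + 114·log₂(N + 1) ≤ 574.
log₂(N + 1) ≤ (574 − 180) / 114 = 3.4561.
N + 1 ≤ 2^3.4561 = 10.9746.
N ≤ 9.9746, so the largest integer N is 9.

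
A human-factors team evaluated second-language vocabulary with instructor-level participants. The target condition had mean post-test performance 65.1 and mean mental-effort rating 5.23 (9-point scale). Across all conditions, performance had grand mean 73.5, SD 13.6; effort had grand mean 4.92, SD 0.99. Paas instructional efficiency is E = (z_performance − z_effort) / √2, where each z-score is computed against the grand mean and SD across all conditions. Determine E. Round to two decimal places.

-0.66

z_performance = (65.1 − 73.5) / 13.6 = -8.4000 / 13.6 = -0.6176.
z_effort = (5.23 − 4.92) / 0.99 = 0.3100 / 0.99 = 0.3131.
z_P − z_E = -0.6176 − 0.3131 = -0.9307.
E = -0.9307 / √2 = -0.9307 / 1.41421 = -0.6581 ≈ -0.66.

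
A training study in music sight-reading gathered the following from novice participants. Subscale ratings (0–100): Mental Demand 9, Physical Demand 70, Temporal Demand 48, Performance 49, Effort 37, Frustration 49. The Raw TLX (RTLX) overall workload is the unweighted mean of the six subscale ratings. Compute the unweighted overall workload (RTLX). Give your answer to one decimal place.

Sum of ratings = 9 + 70 + 48 + 49 + 37 + 49 = 262.
RTLX = 262 / 6 = 43.6667 ≈ 43.7.

43.7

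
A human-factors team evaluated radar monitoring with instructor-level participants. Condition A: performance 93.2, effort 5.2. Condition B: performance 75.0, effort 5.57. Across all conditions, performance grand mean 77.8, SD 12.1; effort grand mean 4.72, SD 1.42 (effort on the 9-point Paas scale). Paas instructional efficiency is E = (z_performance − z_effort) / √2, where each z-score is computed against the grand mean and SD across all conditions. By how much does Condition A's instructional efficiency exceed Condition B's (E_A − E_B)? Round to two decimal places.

Condition A: z_P = (93.2 − 77.8)/12.1 = 1.2727; z_E = (5.2 − 4.72)/1.42 = 0.3380; E_A = (1.2727 − 0.3380)/√2 = 0.6609.
Condition B: z_P = (75.0 − 77.8)/12.1 = -0.2314; z_E = (5.57 − 4.72)/1.42 = 0.5986; E_B = (-0.2314 − 0.5986)/√2 = -0.5869.
E_A − E_B = 0.6609 − (-0.5869) = 1.2478 ≈ 1.25.

1.25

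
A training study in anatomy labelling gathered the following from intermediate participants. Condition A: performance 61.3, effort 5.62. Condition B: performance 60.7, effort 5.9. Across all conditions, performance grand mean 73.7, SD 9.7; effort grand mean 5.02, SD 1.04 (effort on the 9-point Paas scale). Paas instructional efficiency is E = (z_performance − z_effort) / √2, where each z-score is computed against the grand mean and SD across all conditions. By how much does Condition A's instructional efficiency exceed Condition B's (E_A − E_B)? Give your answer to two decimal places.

0.23

Condition A: z_P = (61.3 − 73.7)/9.7 = -1.2784; z_E = (5.62 − 5.02)/1.04 = 0.5769; E_A = (-1.2784 − 0.5769)/√2 = -1.3119.
Condition B: z_P = (60.7 − 73.7)/9.7 = -1.3402; z_E = (5.9 − 5.02)/1.04 = 0.8462; E_B = (-1.3402 − 0.8462)/√2 = -1.5460.
E_A − E_B = -1.3119 − (-1.5460) = 0.2341 ≈ 0.23.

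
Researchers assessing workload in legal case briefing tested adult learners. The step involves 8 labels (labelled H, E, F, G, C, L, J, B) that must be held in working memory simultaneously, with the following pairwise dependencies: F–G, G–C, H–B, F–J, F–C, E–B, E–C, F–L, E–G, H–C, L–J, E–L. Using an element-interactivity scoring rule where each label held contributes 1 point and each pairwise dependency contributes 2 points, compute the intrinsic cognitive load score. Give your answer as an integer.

32

Count of labels held simultaneously: 8.
Count of pairwise dependencies listed: 12.
Element contribution: 8 × 1 = 8.
Interaction contribution: 12 × 2 = 24.
Intrinsic load = 8 + 24 = 32.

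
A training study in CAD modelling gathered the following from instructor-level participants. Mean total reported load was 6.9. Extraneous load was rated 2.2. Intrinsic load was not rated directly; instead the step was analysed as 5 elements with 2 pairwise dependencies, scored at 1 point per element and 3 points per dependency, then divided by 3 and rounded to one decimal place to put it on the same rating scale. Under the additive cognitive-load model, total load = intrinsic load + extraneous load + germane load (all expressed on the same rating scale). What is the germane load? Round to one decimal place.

1.0

Intrinsic (element-interactivity): (5 × 1 + 2 × 3) / 3 = 11 / 3 = 3.6667 → 3.7.
germane load = total − intrinsic − extraneous
             = 6.9 − 3.7 − 2.2 = 1.0.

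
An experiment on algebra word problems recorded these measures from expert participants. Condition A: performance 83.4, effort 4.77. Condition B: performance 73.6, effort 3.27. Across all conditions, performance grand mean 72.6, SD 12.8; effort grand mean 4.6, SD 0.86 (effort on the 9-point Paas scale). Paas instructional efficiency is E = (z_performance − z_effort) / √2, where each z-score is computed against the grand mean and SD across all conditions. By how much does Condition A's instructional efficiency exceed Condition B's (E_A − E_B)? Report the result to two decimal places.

Condition A: z_P = (83.4 − 72.6)/12.8 = 0.8438; z_E = (4.77 − 4.6)/0.86 = 0.1977; E_A = (0.8438 − 0.1977)/√2 = 0.4569.
Condition B: z_P = (73.6 − 72.6)/12.8 = 0.0781; z_E = (3.27 − 4.6)/0.86 = -1.5465; E_B = (0.0781 − (-1.5465))/√2 = 1.1488.
E_A − E_B = 0.4569 − 1.1488 = -0.6919 ≈ -0.69.

-0.69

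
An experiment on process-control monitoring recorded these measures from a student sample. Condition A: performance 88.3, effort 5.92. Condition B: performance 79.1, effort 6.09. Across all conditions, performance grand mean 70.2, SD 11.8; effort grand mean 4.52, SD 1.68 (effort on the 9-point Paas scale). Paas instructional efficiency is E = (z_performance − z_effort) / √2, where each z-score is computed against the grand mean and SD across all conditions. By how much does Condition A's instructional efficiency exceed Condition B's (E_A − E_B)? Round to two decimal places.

0.62

Condition A: z_P = (88.3 − 70.2)/11.8 = 1.5339; z_E = (5.92 − 4.52)/1.68 = 0.8333; E_A = (1.5339 − 0.8333)/√2 = 0.4954.
Condition B: z_P = (79.1 − 70.2)/11.8 = 0.7542; z_E = (6.09 − 4.52)/1.68 = 0.9345; E_B = (0.7542 − 0.9345)/√2 = -0.1275.
E_A − E_B = 0.4954 − (-0.1275) = 0.6229 ≈ 0.62.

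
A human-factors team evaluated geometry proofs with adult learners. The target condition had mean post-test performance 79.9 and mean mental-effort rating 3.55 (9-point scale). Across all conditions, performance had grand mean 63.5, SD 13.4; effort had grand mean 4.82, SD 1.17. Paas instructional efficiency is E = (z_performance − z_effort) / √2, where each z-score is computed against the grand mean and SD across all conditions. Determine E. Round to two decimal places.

1.63

z_performance = (79.9 − 63.5) / 13.4 = 16.4000 / 13.4 = 1.2239.
z_effort = (3.55 − 4.82) / 1.17 = -1.2700 / 1.17 = -1.0855.
z_P − z_E = 1.2239 − (-1.0855) = 2.3094.
E = 2.3094 / √2 = 2.3094 / 1.41421 = 1.6330 ≈ 1.63.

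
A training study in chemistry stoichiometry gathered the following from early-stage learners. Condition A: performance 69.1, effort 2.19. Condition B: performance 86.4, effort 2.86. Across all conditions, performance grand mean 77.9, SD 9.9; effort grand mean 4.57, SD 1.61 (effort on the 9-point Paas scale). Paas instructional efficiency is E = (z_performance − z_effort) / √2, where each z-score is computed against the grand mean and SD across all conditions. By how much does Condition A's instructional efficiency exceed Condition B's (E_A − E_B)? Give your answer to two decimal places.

-0.94

Condition A: z_P = (69.1 − 77.9)/9.9 = -0.8889; z_E = (2.19 − 4.57)/1.61 = -1.4783; E_A = (-0.8889 − (-1.4783))/√2 = 0.4168.
Condition B: z_P = (86.4 − 77.9)/9.9 = 0.8586; z_E = (2.86 − 4.57)/1.61 = -1.0621; E_B = (0.8586 − (-1.0621))/√2 = 1.3581.
E_A − E_B = 0.4168 − 1.3581 = -0.9413 ≈ -0.94.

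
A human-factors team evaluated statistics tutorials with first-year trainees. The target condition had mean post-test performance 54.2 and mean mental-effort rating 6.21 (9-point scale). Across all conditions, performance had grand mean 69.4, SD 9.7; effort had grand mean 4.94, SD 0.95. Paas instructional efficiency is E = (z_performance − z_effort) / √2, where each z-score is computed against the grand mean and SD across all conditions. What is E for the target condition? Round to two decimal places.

-2.05

z_performance = (54.2 − 69.4) / 9.7 = -15.2000 / 9.7 = -1.5670.
z_effort = (6.21 − 4.94) / 0.95 = 1.2700 / 0.95 = 1.3368.
z_P − z_E = -1.5670 − 1.3368 = -2.9038.
E = -2.9038 / √2 = -2.9038 / 1.41421 = -2.0533 ≈ -2.05.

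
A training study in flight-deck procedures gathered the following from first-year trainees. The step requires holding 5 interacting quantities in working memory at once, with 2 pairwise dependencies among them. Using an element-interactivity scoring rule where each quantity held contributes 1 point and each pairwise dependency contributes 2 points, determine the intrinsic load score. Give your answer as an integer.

9

Element contribution: 5 × 1 = 5.
Interaction contribution: 2 × 2 = 4.
Intrinsic load = 5 + 4 = 9.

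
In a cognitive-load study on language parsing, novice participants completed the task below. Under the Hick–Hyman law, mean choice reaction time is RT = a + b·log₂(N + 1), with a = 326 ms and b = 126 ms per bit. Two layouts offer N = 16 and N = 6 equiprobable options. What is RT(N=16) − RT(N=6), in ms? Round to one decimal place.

RT(16) = 326 + 126·log₂(17) = 326 + 126·4.0875 = 841.0250 ms.
RT(6) = 326 + 126·log₂(7) = 326 + 126·2.8074 = 679.7324 ms.
Difference = 841.0250 − 679.7324 = 161.2926 ≈ 161.3 ms.

161.3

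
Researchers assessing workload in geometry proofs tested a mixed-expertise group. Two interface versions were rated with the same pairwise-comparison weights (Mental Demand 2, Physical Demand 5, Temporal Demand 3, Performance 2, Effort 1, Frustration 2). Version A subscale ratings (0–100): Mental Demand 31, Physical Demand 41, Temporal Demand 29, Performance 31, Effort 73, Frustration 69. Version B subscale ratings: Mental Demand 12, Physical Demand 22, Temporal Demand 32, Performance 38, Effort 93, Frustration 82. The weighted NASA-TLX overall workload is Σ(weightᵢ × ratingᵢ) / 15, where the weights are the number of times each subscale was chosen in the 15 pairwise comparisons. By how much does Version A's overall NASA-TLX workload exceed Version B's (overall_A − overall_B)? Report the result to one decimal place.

Version A weighted sum = 2·31 + 5·41 + 3·29 + 2·31 + 1·73 + 2·69 = 62 + 205 + 87 + 62 + 73 + 138 = 627; overall_A = 627/15 = 41.8000.
Version B weighted sum = 2·12 + 5·22 + 3·32 + 2·38 + 1·93 + 2·82 = 24 + 110 + 96 + 76 + 93 + 164 = 563; overall_B = 563/15 = 37.5333.
Difference = 41.8000 − 37.5333 = 4.2667 ≈ 4.3.

4.3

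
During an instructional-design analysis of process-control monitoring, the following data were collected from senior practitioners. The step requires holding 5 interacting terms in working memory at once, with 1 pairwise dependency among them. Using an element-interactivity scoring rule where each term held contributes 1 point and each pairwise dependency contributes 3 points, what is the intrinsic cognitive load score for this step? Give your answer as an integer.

Element contribution: 5 × 1 = 5.
Interaction contribution: 1 × 3 = 3.
Intrinsic load = 5 + 3 = 8.

8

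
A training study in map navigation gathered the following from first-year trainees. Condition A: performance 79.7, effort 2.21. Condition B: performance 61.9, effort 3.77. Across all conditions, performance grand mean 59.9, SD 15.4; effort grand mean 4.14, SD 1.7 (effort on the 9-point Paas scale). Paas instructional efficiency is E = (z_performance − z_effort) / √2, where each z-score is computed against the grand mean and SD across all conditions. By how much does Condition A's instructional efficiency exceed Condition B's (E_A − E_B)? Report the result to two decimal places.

Condition A: z_P = (79.7 − 59.9)/15.4 = 1.2857; z_E = (2.21 − 4.14)/1.7 = -1.1353; E_A = (1.2857 − (-1.1353))/√2 = 1.7119.
Condition B: z_P = (61.9 − 59.9)/15.4 = 0.1299; z_E = (3.77 − 4.14)/1.7 = -0.2176; E_B = (0.1299 − (-0.2176))/√2 = 0.2457.
E_A − E_B = 1.7119 − 0.2457 = 1.4662 ≈ 1.47.

1.47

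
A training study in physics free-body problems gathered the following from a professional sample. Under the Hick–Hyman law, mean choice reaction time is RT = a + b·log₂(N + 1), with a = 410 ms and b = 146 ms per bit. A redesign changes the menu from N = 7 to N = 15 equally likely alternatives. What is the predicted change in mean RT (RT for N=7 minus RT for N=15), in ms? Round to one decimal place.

-146.0

RT(7) = 410 + 146·log₂(8) = 410 + 146·3.0000 = 848.0000 ms.
RT(15) = 410 + 146·log₂(16) = 410 + 146·4.0000 = 994.0000 ms.
Difference = 848.0000 − 994.0000 = -146.0000 ≈ -146.0 ms.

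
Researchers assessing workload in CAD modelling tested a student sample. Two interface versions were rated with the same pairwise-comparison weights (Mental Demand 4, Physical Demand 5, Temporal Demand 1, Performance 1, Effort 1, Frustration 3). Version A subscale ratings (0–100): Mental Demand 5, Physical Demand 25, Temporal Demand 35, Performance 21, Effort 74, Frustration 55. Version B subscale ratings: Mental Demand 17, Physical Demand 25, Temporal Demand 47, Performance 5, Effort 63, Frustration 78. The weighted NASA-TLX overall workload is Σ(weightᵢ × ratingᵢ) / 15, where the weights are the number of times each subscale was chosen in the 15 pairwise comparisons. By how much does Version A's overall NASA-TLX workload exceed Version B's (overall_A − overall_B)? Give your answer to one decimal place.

-6.8

Version A weighted sum = 4·5 + 5·25 + 1·35 + 1·21 + 1·74 + 3·55 = 20 + 125 + 35 + 21 + 74 + 165 = 440; overall_A = 440/15 = 29.3333.
Version B weighted sum = 4·17 + 5·25 + 1·47 + 1·5 + 1·63 + 3·78 = 68 + 125 + 47 + 5 + 63 + 234 = 542; overall_B = 542/15 = 36.1333.
Difference = 29.3333 − 36.1333 = -6.8000 ≈ -6.8.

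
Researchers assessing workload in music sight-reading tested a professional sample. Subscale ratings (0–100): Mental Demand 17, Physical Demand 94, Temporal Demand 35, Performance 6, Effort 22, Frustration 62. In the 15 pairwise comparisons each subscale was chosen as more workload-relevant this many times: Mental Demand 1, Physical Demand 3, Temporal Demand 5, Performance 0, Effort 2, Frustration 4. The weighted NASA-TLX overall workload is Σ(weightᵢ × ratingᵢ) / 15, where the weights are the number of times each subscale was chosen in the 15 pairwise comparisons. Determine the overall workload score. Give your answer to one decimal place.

The tallies are the weights (they sum to 15).
Weighted sum = 1·17 + 3·94 + 5·35 + 0·6 + 2·22 + 4·62
            = 17 + 282 + 175 + 0 + 44 + 248 = 766.
Overall workload = 766 / 15 = 51.0667 ≈ 51.1.

51.1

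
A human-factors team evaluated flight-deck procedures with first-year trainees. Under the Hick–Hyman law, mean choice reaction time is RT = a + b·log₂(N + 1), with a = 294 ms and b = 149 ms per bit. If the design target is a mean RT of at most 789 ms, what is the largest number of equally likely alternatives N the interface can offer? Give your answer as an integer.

Set 294 + 149·log₂(N + 1) ≤ 789.
log₂(N + 1) ≤ (789 − 294) / 149 = 3.3221.
N + 1 ≤ 2^3.3221 = 10.0012.
N ≤ 9.0012, so the largest integer N is 9.

9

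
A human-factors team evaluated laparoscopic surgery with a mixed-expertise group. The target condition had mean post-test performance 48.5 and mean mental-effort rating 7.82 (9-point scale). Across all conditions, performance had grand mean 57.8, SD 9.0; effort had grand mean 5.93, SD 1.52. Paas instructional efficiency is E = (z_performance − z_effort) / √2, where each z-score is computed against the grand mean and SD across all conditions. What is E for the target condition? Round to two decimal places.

-1.61

z_performance = (48.5 − 57.8) / 9.0 = -9.3000 / 9.0 = -1.0333.
z_effort = (7.82 − 5.93) / 1.52 = 1.8900 / 1.52 = 1.2434.
z_P − z_E = -1.0333 − 1.2434 = -2.2767.
E = -2.2767 / √2 = -2.2767 / 1.41421 = -1.6099 ≈ -1.61.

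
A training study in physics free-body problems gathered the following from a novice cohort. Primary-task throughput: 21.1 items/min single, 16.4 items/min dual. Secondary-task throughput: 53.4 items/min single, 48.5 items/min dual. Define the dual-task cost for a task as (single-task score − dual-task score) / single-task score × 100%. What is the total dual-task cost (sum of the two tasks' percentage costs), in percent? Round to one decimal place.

Primary cost = (21.1 − 16.4) / 21.1 × 100% = 22.2749%.
Secondary cost = (53.4 − 48.5) / 53.4 × 100% = 9.1760%.
Total = 22.2749% + 9.1760% = 31.4509% ≈ 31.5%.

31.5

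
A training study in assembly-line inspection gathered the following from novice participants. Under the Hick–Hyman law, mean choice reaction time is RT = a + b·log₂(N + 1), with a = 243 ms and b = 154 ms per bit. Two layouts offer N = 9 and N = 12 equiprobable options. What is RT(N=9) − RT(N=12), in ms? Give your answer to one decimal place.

RT(9) = 243 + 154·log₂(10) = 243 + 154·3.3219 = 754.5726 ms.
RT(12) = 243 + 154·log₂(13) = 243 + 154·3.7004 = 812.8616 ms.
Difference = 754.5726 − 812.8616 = -58.2890 ≈ -58.3 ms.

-58.3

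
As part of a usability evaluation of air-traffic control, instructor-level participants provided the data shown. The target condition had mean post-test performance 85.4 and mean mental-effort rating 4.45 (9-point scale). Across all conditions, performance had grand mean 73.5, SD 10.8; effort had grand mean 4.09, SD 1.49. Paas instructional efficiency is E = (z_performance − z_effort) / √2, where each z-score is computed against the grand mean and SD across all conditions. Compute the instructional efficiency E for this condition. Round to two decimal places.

0.61

z_performance = (85.4 − 73.5) / 10.8 = 11.9000 / 10.8 = 1.1019.
z_effort = (4.45 − 4.09) / 1.49 = 0.3600 / 1.49 = 0.2416.
z_P − z_E = 1.1019 − 0.2416 = 0.8603.
E = 0.8603 / √2 = 0.8603 / 1.41421 = 0.6083 ≈ 0.61.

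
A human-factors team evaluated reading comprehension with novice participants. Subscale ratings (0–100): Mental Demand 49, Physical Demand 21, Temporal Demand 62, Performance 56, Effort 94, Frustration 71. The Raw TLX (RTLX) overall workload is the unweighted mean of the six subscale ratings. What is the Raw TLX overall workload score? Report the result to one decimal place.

58.8

Sum of ratings = 49 + 21 + 62 + 56 + 94 + 71 = 353.
RTLX = 353 / 6 = 58.8333 ≈ 58.8.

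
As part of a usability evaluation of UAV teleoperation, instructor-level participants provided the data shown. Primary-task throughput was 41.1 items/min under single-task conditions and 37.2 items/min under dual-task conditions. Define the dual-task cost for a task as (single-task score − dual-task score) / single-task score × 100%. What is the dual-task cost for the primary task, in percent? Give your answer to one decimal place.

9.5

Cost = (41.1 − 37.2) / 41.1 × 100%
     = 3.9000 / 41.1 × 100% = 9.4891%.
≈ 9.5%.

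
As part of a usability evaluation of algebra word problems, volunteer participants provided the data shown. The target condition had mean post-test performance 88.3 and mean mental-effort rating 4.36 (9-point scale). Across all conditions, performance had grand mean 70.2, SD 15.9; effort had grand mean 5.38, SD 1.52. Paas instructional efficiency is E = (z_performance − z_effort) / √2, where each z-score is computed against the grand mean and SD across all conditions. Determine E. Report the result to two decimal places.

1.28

z_performance = (88.3 − 70.2) / 15.9 = 18.1000 / 15.9 = 1.1384.
z_effort = (4.36 − 5.38) / 1.52 = -1.0200 / 1.52 = -0.6711.
z_P − z_E = 1.1384 − (-0.6711) = 1.8095.
E = 1.8095 / √2 = 1.8095 / 1.41421 = 1.2795 ≈ 1.28.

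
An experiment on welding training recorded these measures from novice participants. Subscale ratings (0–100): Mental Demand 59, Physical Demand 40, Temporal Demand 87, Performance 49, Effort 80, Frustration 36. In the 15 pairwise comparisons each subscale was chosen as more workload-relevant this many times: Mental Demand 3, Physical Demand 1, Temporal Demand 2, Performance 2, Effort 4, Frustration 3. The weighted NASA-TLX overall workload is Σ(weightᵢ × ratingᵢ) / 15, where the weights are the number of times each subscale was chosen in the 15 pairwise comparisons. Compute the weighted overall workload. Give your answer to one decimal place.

61.1

The tallies are the weights (they sum to 15).
Weighted sum = 3·59 + 1·40 + 2·87 + 2·49 + 4·80 + 3·36
            = 177 + 40 + 174 + 98 + 320 + 108 = 917.
Overall workload = 917 / 15 = 61.1333 ≈ 61.1.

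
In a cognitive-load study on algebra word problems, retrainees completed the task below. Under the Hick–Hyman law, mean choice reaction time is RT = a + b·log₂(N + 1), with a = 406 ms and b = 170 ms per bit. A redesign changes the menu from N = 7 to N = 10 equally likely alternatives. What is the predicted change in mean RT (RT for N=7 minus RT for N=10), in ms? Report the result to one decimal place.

-78.1

RT(7) = 406 + 170·log₂(8) = 406 + 170·3.0000 = 916.0000 ms.
RT(10) = 406 + 170·log₂(11) = 406 + 170·3.4594 = 994.0980 ms.
Difference = 916.0000 − 994.0980 = -78.0980 ≈ -78.1 ms.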